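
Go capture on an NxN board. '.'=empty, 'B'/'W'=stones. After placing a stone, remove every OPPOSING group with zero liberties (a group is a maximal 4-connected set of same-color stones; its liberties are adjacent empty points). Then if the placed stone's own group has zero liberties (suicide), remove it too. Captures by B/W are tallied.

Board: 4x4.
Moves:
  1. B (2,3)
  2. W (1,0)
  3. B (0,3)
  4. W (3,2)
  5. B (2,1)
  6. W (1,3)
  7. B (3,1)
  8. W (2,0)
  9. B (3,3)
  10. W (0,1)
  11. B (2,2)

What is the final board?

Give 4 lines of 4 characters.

Move 1: B@(2,3) -> caps B=0 W=0
Move 2: W@(1,0) -> caps B=0 W=0
Move 3: B@(0,3) -> caps B=0 W=0
Move 4: W@(3,2) -> caps B=0 W=0
Move 5: B@(2,1) -> caps B=0 W=0
Move 6: W@(1,3) -> caps B=0 W=0
Move 7: B@(3,1) -> caps B=0 W=0
Move 8: W@(2,0) -> caps B=0 W=0
Move 9: B@(3,3) -> caps B=0 W=0
Move 10: W@(0,1) -> caps B=0 W=0
Move 11: B@(2,2) -> caps B=1 W=0

Answer: .W.B
W..W
WBBB
.B.B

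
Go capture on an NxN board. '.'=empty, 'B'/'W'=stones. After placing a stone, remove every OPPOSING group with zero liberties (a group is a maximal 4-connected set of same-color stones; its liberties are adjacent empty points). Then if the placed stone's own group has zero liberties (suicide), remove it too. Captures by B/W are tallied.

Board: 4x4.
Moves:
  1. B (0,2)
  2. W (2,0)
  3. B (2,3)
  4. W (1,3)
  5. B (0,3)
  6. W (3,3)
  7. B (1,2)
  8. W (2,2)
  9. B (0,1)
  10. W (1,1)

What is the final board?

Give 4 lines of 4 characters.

Move 1: B@(0,2) -> caps B=0 W=0
Move 2: W@(2,0) -> caps B=0 W=0
Move 3: B@(2,3) -> caps B=0 W=0
Move 4: W@(1,3) -> caps B=0 W=0
Move 5: B@(0,3) -> caps B=0 W=0
Move 6: W@(3,3) -> caps B=0 W=0
Move 7: B@(1,2) -> caps B=1 W=0
Move 8: W@(2,2) -> caps B=1 W=0
Move 9: B@(0,1) -> caps B=1 W=0
Move 10: W@(1,1) -> caps B=1 W=0

Answer: .BBB
.WB.
W.WB
...W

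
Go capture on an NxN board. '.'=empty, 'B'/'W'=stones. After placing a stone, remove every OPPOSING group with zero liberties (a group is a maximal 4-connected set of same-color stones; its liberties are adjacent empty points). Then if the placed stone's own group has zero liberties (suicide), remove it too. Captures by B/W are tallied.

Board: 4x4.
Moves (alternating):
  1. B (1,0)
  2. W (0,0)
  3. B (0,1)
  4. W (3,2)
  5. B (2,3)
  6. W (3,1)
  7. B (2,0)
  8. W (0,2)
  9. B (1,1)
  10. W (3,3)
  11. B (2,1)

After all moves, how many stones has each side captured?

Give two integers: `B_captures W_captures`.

Answer: 1 0

Derivation:
Move 1: B@(1,0) -> caps B=0 W=0
Move 2: W@(0,0) -> caps B=0 W=0
Move 3: B@(0,1) -> caps B=1 W=0
Move 4: W@(3,2) -> caps B=1 W=0
Move 5: B@(2,3) -> caps B=1 W=0
Move 6: W@(3,1) -> caps B=1 W=0
Move 7: B@(2,0) -> caps B=1 W=0
Move 8: W@(0,2) -> caps B=1 W=0
Move 9: B@(1,1) -> caps B=1 W=0
Move 10: W@(3,3) -> caps B=1 W=0
Move 11: B@(2,1) -> caps B=1 W=0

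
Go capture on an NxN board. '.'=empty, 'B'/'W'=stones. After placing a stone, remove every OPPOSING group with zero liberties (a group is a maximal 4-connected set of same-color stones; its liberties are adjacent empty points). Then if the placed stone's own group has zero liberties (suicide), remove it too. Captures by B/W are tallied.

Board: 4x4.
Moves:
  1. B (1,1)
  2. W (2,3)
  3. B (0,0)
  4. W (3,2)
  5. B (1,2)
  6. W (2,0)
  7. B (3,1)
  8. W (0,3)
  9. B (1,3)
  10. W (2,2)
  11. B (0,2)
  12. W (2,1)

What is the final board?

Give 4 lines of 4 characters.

Move 1: B@(1,1) -> caps B=0 W=0
Move 2: W@(2,3) -> caps B=0 W=0
Move 3: B@(0,0) -> caps B=0 W=0
Move 4: W@(3,2) -> caps B=0 W=0
Move 5: B@(1,2) -> caps B=0 W=0
Move 6: W@(2,0) -> caps B=0 W=0
Move 7: B@(3,1) -> caps B=0 W=0
Move 8: W@(0,3) -> caps B=0 W=0
Move 9: B@(1,3) -> caps B=0 W=0
Move 10: W@(2,2) -> caps B=0 W=0
Move 11: B@(0,2) -> caps B=1 W=0
Move 12: W@(2,1) -> caps B=1 W=0

Answer: B.B.
.BBB
WWWW
.BW.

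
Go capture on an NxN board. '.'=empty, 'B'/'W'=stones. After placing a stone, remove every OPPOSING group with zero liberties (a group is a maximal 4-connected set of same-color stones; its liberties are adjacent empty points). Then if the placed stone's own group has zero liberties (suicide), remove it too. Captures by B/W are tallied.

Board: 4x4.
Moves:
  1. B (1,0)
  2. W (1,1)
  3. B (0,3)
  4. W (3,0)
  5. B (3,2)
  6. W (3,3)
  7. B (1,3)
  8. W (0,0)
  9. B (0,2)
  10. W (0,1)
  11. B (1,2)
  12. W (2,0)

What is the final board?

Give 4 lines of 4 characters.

Answer: WWBB
.WBB
W...
W.BW

Derivation:
Move 1: B@(1,0) -> caps B=0 W=0
Move 2: W@(1,1) -> caps B=0 W=0
Move 3: B@(0,3) -> caps B=0 W=0
Move 4: W@(3,0) -> caps B=0 W=0
Move 5: B@(3,2) -> caps B=0 W=0
Move 6: W@(3,3) -> caps B=0 W=0
Move 7: B@(1,3) -> caps B=0 W=0
Move 8: W@(0,0) -> caps B=0 W=0
Move 9: B@(0,2) -> caps B=0 W=0
Move 10: W@(0,1) -> caps B=0 W=0
Move 11: B@(1,2) -> caps B=0 W=0
Move 12: W@(2,0) -> caps B=0 W=1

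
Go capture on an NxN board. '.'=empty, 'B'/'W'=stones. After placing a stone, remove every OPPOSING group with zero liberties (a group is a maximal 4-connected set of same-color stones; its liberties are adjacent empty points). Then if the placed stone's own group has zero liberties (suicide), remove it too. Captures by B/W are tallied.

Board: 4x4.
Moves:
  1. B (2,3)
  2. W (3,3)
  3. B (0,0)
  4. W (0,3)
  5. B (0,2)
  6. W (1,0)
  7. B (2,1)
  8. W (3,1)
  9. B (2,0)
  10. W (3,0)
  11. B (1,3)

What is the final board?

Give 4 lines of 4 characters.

Answer: B.B.
W..B
BB.B
WW.W

Derivation:
Move 1: B@(2,3) -> caps B=0 W=0
Move 2: W@(3,3) -> caps B=0 W=0
Move 3: B@(0,0) -> caps B=0 W=0
Move 4: W@(0,3) -> caps B=0 W=0
Move 5: B@(0,2) -> caps B=0 W=0
Move 6: W@(1,0) -> caps B=0 W=0
Move 7: B@(2,1) -> caps B=0 W=0
Move 8: W@(3,1) -> caps B=0 W=0
Move 9: B@(2,0) -> caps B=0 W=0
Move 10: W@(3,0) -> caps B=0 W=0
Move 11: B@(1,3) -> caps B=1 W=0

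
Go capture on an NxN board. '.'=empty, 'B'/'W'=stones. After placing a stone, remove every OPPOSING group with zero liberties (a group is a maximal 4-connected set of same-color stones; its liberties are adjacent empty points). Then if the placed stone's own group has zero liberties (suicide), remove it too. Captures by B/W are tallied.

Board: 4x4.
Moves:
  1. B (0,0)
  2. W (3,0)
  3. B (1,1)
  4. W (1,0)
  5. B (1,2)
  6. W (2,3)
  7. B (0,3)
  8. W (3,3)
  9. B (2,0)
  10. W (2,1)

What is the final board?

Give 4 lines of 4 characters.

Move 1: B@(0,0) -> caps B=0 W=0
Move 2: W@(3,0) -> caps B=0 W=0
Move 3: B@(1,1) -> caps B=0 W=0
Move 4: W@(1,0) -> caps B=0 W=0
Move 5: B@(1,2) -> caps B=0 W=0
Move 6: W@(2,3) -> caps B=0 W=0
Move 7: B@(0,3) -> caps B=0 W=0
Move 8: W@(3,3) -> caps B=0 W=0
Move 9: B@(2,0) -> caps B=1 W=0
Move 10: W@(2,1) -> caps B=1 W=0

Answer: B..B
.BB.
BW.W
W..W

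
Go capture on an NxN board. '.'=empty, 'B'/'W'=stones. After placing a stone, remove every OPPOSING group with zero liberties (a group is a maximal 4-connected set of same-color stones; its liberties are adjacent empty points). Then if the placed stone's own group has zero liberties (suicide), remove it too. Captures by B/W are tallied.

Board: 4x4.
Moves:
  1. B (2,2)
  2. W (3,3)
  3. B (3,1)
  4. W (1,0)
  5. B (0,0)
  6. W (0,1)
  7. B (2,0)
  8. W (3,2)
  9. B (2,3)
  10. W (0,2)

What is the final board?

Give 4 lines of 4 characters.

Answer: .WW.
W...
B.BB
.B..

Derivation:
Move 1: B@(2,2) -> caps B=0 W=0
Move 2: W@(3,3) -> caps B=0 W=0
Move 3: B@(3,1) -> caps B=0 W=0
Move 4: W@(1,0) -> caps B=0 W=0
Move 5: B@(0,0) -> caps B=0 W=0
Move 6: W@(0,1) -> caps B=0 W=1
Move 7: B@(2,0) -> caps B=0 W=1
Move 8: W@(3,2) -> caps B=0 W=1
Move 9: B@(2,3) -> caps B=2 W=1
Move 10: W@(0,2) -> caps B=2 W=1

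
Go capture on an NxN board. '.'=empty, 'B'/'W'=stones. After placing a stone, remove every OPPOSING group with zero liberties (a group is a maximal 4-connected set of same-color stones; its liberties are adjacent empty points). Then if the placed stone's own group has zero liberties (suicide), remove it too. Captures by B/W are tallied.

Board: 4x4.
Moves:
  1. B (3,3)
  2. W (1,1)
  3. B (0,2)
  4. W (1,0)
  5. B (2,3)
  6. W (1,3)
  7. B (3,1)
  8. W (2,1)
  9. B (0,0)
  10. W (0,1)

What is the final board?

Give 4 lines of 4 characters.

Move 1: B@(3,3) -> caps B=0 W=0
Move 2: W@(1,1) -> caps B=0 W=0
Move 3: B@(0,2) -> caps B=0 W=0
Move 4: W@(1,0) -> caps B=0 W=0
Move 5: B@(2,3) -> caps B=0 W=0
Move 6: W@(1,3) -> caps B=0 W=0
Move 7: B@(3,1) -> caps B=0 W=0
Move 8: W@(2,1) -> caps B=0 W=0
Move 9: B@(0,0) -> caps B=0 W=0
Move 10: W@(0,1) -> caps B=0 W=1

Answer: .WB.
WW.W
.W.B
.B.B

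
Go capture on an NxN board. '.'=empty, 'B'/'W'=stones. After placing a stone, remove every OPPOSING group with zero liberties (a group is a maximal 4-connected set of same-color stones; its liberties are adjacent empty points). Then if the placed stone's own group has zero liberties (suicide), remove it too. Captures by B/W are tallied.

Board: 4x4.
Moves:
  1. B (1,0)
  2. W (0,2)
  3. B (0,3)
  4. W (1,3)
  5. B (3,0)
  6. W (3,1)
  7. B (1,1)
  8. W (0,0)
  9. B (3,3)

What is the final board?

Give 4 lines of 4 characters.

Move 1: B@(1,0) -> caps B=0 W=0
Move 2: W@(0,2) -> caps B=0 W=0
Move 3: B@(0,3) -> caps B=0 W=0
Move 4: W@(1,3) -> caps B=0 W=1
Move 5: B@(3,0) -> caps B=0 W=1
Move 6: W@(3,1) -> caps B=0 W=1
Move 7: B@(1,1) -> caps B=0 W=1
Move 8: W@(0,0) -> caps B=0 W=1
Move 9: B@(3,3) -> caps B=0 W=1

Answer: W.W.
BB.W
....
BW.B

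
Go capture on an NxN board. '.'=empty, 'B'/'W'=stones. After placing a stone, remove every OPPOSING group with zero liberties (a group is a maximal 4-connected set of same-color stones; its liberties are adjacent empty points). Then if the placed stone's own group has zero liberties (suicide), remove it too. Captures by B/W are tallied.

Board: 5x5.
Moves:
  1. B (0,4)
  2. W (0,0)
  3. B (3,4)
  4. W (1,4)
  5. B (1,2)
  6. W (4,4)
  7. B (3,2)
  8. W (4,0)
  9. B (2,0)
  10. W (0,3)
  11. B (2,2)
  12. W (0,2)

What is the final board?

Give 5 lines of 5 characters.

Answer: W.WW.
..B.W
B.B..
..B.B
W...W

Derivation:
Move 1: B@(0,4) -> caps B=0 W=0
Move 2: W@(0,0) -> caps B=0 W=0
Move 3: B@(3,4) -> caps B=0 W=0
Move 4: W@(1,4) -> caps B=0 W=0
Move 5: B@(1,2) -> caps B=0 W=0
Move 6: W@(4,4) -> caps B=0 W=0
Move 7: B@(3,2) -> caps B=0 W=0
Move 8: W@(4,0) -> caps B=0 W=0
Move 9: B@(2,0) -> caps B=0 W=0
Move 10: W@(0,3) -> caps B=0 W=1
Move 11: B@(2,2) -> caps B=0 W=1
Move 12: W@(0,2) -> caps B=0 W=1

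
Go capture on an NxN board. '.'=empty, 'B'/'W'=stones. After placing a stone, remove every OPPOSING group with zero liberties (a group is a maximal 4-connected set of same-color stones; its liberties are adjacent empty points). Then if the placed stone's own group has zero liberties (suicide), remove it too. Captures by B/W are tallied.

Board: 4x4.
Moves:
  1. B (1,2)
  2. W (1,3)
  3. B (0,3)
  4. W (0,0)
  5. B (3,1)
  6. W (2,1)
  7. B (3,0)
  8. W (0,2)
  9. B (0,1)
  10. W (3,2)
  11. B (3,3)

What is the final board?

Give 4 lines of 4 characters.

Answer: WBW.
..BW
.W..
BBWB

Derivation:
Move 1: B@(1,2) -> caps B=0 W=0
Move 2: W@(1,3) -> caps B=0 W=0
Move 3: B@(0,3) -> caps B=0 W=0
Move 4: W@(0,0) -> caps B=0 W=0
Move 5: B@(3,1) -> caps B=0 W=0
Move 6: W@(2,1) -> caps B=0 W=0
Move 7: B@(3,0) -> caps B=0 W=0
Move 8: W@(0,2) -> caps B=0 W=1
Move 9: B@(0,1) -> caps B=0 W=1
Move 10: W@(3,2) -> caps B=0 W=1
Move 11: B@(3,3) -> caps B=0 W=1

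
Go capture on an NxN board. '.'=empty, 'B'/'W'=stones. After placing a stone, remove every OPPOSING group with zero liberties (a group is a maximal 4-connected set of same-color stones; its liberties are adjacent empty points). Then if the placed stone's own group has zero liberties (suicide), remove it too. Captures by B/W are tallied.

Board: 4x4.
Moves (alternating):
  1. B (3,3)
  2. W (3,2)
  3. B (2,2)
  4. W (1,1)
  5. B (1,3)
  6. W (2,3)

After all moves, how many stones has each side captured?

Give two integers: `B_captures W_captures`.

Answer: 0 1

Derivation:
Move 1: B@(3,3) -> caps B=0 W=0
Move 2: W@(3,2) -> caps B=0 W=0
Move 3: B@(2,2) -> caps B=0 W=0
Move 4: W@(1,1) -> caps B=0 W=0
Move 5: B@(1,3) -> caps B=0 W=0
Move 6: W@(2,3) -> caps B=0 W=1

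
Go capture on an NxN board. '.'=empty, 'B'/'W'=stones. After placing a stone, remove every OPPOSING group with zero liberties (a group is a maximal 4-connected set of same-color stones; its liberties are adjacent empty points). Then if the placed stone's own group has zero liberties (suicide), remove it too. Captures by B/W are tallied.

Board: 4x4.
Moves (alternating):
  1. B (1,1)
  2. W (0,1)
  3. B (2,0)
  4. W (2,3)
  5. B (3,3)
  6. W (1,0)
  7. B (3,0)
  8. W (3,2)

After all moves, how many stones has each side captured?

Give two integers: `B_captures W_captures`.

Move 1: B@(1,1) -> caps B=0 W=0
Move 2: W@(0,1) -> caps B=0 W=0
Move 3: B@(2,0) -> caps B=0 W=0
Move 4: W@(2,3) -> caps B=0 W=0
Move 5: B@(3,3) -> caps B=0 W=0
Move 6: W@(1,0) -> caps B=0 W=0
Move 7: B@(3,0) -> caps B=0 W=0
Move 8: W@(3,2) -> caps B=0 W=1

Answer: 0 1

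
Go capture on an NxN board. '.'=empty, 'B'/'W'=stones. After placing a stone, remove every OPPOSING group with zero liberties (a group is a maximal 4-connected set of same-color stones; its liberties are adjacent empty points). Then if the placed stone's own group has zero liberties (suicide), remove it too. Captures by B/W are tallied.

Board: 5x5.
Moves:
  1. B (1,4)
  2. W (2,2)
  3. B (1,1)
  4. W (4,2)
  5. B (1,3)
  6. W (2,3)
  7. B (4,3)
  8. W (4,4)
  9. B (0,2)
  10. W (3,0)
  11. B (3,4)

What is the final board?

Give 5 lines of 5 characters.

Move 1: B@(1,4) -> caps B=0 W=0
Move 2: W@(2,2) -> caps B=0 W=0
Move 3: B@(1,1) -> caps B=0 W=0
Move 4: W@(4,2) -> caps B=0 W=0
Move 5: B@(1,3) -> caps B=0 W=0
Move 6: W@(2,3) -> caps B=0 W=0
Move 7: B@(4,3) -> caps B=0 W=0
Move 8: W@(4,4) -> caps B=0 W=0
Move 9: B@(0,2) -> caps B=0 W=0
Move 10: W@(3,0) -> caps B=0 W=0
Move 11: B@(3,4) -> caps B=1 W=0

Answer: ..B..
.B.BB
..WW.
W...B
..WB.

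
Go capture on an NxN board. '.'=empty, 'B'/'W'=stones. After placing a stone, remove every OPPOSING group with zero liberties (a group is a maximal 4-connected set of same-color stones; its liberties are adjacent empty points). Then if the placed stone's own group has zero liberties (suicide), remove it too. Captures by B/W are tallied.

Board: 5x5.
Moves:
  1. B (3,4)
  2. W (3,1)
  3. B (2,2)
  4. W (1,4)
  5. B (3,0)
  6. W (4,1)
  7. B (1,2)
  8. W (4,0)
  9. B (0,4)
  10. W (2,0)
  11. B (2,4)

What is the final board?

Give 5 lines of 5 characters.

Move 1: B@(3,4) -> caps B=0 W=0
Move 2: W@(3,1) -> caps B=0 W=0
Move 3: B@(2,2) -> caps B=0 W=0
Move 4: W@(1,4) -> caps B=0 W=0
Move 5: B@(3,0) -> caps B=0 W=0
Move 6: W@(4,1) -> caps B=0 W=0
Move 7: B@(1,2) -> caps B=0 W=0
Move 8: W@(4,0) -> caps B=0 W=0
Move 9: B@(0,4) -> caps B=0 W=0
Move 10: W@(2,0) -> caps B=0 W=1
Move 11: B@(2,4) -> caps B=0 W=1

Answer: ....B
..B.W
W.B.B
.W..B
WW...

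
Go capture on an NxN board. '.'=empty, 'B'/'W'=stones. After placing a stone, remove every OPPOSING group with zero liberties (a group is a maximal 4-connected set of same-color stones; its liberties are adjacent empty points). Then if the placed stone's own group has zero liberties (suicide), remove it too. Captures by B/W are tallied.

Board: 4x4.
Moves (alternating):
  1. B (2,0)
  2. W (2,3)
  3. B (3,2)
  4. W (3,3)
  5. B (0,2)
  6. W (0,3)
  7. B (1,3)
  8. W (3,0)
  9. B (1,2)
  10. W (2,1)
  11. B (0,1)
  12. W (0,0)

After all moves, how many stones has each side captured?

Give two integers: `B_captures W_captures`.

Answer: 1 0

Derivation:
Move 1: B@(2,0) -> caps B=0 W=0
Move 2: W@(2,3) -> caps B=0 W=0
Move 3: B@(3,2) -> caps B=0 W=0
Move 4: W@(3,3) -> caps B=0 W=0
Move 5: B@(0,2) -> caps B=0 W=0
Move 6: W@(0,3) -> caps B=0 W=0
Move 7: B@(1,3) -> caps B=1 W=0
Move 8: W@(3,0) -> caps B=1 W=0
Move 9: B@(1,2) -> caps B=1 W=0
Move 10: W@(2,1) -> caps B=1 W=0
Move 11: B@(0,1) -> caps B=1 W=0
Move 12: W@(0,0) -> caps B=1 W=0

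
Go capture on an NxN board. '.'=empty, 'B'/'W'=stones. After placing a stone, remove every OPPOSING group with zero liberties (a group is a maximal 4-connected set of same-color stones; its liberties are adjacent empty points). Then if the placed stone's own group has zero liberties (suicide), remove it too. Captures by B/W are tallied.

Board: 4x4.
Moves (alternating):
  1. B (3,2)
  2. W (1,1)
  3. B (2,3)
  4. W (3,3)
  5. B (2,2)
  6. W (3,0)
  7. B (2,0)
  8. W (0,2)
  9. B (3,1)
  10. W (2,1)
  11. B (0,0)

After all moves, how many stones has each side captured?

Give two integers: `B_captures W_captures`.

Answer: 1 0

Derivation:
Move 1: B@(3,2) -> caps B=0 W=0
Move 2: W@(1,1) -> caps B=0 W=0
Move 3: B@(2,3) -> caps B=0 W=0
Move 4: W@(3,3) -> caps B=0 W=0
Move 5: B@(2,2) -> caps B=0 W=0
Move 6: W@(3,0) -> caps B=0 W=0
Move 7: B@(2,0) -> caps B=0 W=0
Move 8: W@(0,2) -> caps B=0 W=0
Move 9: B@(3,1) -> caps B=1 W=0
Move 10: W@(2,1) -> caps B=1 W=0
Move 11: B@(0,0) -> caps B=1 W=0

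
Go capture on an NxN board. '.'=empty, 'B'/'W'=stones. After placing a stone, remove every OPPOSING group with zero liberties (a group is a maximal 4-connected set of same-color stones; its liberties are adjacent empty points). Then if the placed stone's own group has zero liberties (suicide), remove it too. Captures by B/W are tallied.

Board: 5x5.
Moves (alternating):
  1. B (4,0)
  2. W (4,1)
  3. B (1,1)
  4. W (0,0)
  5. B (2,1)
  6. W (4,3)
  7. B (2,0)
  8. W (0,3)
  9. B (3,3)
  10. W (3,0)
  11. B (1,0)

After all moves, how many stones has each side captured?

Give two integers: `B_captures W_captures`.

Answer: 0 1

Derivation:
Move 1: B@(4,0) -> caps B=0 W=0
Move 2: W@(4,1) -> caps B=0 W=0
Move 3: B@(1,1) -> caps B=0 W=0
Move 4: W@(0,0) -> caps B=0 W=0
Move 5: B@(2,1) -> caps B=0 W=0
Move 6: W@(4,3) -> caps B=0 W=0
Move 7: B@(2,0) -> caps B=0 W=0
Move 8: W@(0,3) -> caps B=0 W=0
Move 9: B@(3,3) -> caps B=0 W=0
Move 10: W@(3,0) -> caps B=0 W=1
Move 11: B@(1,0) -> caps B=0 W=1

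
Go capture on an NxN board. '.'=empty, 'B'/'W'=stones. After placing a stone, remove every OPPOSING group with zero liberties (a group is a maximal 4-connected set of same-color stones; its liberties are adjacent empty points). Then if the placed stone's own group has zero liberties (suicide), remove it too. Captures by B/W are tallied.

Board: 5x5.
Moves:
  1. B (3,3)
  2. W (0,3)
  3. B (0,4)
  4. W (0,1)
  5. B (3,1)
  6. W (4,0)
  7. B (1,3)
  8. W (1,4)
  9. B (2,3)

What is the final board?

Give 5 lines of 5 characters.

Move 1: B@(3,3) -> caps B=0 W=0
Move 2: W@(0,3) -> caps B=0 W=0
Move 3: B@(0,4) -> caps B=0 W=0
Move 4: W@(0,1) -> caps B=0 W=0
Move 5: B@(3,1) -> caps B=0 W=0
Move 6: W@(4,0) -> caps B=0 W=0
Move 7: B@(1,3) -> caps B=0 W=0
Move 8: W@(1,4) -> caps B=0 W=1
Move 9: B@(2,3) -> caps B=0 W=1

Answer: .W.W.
...BW
...B.
.B.B.
W....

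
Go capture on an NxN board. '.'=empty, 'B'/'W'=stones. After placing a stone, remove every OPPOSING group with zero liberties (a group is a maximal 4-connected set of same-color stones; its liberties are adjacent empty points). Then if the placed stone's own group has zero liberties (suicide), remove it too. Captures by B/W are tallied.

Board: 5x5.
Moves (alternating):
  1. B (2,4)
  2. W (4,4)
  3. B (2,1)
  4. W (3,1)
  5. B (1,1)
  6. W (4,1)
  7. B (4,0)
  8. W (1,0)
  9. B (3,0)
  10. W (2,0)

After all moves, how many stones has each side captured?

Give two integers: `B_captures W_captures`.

Answer: 0 2

Derivation:
Move 1: B@(2,4) -> caps B=0 W=0
Move 2: W@(4,4) -> caps B=0 W=0
Move 3: B@(2,1) -> caps B=0 W=0
Move 4: W@(3,1) -> caps B=0 W=0
Move 5: B@(1,1) -> caps B=0 W=0
Move 6: W@(4,1) -> caps B=0 W=0
Move 7: B@(4,0) -> caps B=0 W=0
Move 8: W@(1,0) -> caps B=0 W=0
Move 9: B@(3,0) -> caps B=0 W=0
Move 10: W@(2,0) -> caps B=0 W=2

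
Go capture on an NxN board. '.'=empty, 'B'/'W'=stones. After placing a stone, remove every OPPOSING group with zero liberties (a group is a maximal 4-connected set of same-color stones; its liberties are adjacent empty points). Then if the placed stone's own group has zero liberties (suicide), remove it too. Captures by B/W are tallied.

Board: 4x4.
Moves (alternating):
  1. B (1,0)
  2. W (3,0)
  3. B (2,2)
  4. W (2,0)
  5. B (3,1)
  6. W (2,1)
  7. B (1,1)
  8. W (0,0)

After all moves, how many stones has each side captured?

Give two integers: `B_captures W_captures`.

Answer: 3 0

Derivation:
Move 1: B@(1,0) -> caps B=0 W=0
Move 2: W@(3,0) -> caps B=0 W=0
Move 3: B@(2,2) -> caps B=0 W=0
Move 4: W@(2,0) -> caps B=0 W=0
Move 5: B@(3,1) -> caps B=0 W=0
Move 6: W@(2,1) -> caps B=0 W=0
Move 7: B@(1,1) -> caps B=3 W=0
Move 8: W@(0,0) -> caps B=3 W=0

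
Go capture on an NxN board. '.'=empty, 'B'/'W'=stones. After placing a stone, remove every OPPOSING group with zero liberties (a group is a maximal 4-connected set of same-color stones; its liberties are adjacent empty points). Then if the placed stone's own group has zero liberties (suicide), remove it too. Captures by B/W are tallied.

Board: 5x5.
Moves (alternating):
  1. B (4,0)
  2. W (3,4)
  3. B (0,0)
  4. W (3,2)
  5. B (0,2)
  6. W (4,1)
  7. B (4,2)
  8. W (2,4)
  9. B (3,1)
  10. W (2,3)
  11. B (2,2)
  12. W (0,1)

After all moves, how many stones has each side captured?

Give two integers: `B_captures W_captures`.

Answer: 1 0

Derivation:
Move 1: B@(4,0) -> caps B=0 W=0
Move 2: W@(3,4) -> caps B=0 W=0
Move 3: B@(0,0) -> caps B=0 W=0
Move 4: W@(3,2) -> caps B=0 W=0
Move 5: B@(0,2) -> caps B=0 W=0
Move 6: W@(4,1) -> caps B=0 W=0
Move 7: B@(4,2) -> caps B=0 W=0
Move 8: W@(2,4) -> caps B=0 W=0
Move 9: B@(3,1) -> caps B=1 W=0
Move 10: W@(2,3) -> caps B=1 W=0
Move 11: B@(2,2) -> caps B=1 W=0
Move 12: W@(0,1) -> caps B=1 W=0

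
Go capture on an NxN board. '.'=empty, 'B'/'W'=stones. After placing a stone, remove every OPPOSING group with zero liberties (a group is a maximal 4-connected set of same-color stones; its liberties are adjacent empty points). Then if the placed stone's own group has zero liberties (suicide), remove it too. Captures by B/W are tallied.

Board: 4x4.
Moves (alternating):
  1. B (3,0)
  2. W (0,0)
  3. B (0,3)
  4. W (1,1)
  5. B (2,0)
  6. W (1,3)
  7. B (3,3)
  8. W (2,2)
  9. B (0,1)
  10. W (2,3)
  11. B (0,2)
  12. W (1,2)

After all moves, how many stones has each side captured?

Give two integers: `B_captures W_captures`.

Move 1: B@(3,0) -> caps B=0 W=0
Move 2: W@(0,0) -> caps B=0 W=0
Move 3: B@(0,3) -> caps B=0 W=0
Move 4: W@(1,1) -> caps B=0 W=0
Move 5: B@(2,0) -> caps B=0 W=0
Move 6: W@(1,3) -> caps B=0 W=0
Move 7: B@(3,3) -> caps B=0 W=0
Move 8: W@(2,2) -> caps B=0 W=0
Move 9: B@(0,1) -> caps B=0 W=0
Move 10: W@(2,3) -> caps B=0 W=0
Move 11: B@(0,2) -> caps B=0 W=0
Move 12: W@(1,2) -> caps B=0 W=3

Answer: 0 3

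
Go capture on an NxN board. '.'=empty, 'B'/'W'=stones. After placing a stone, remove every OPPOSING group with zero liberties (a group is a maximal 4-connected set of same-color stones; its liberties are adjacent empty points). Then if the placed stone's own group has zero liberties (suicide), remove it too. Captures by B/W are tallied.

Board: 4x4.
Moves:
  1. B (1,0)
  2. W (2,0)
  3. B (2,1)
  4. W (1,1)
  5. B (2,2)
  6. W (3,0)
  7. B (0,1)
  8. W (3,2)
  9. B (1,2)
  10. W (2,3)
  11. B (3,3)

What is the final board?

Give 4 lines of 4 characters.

Move 1: B@(1,0) -> caps B=0 W=0
Move 2: W@(2,0) -> caps B=0 W=0
Move 3: B@(2,1) -> caps B=0 W=0
Move 4: W@(1,1) -> caps B=0 W=0
Move 5: B@(2,2) -> caps B=0 W=0
Move 6: W@(3,0) -> caps B=0 W=0
Move 7: B@(0,1) -> caps B=0 W=0
Move 8: W@(3,2) -> caps B=0 W=0
Move 9: B@(1,2) -> caps B=1 W=0
Move 10: W@(2,3) -> caps B=1 W=0
Move 11: B@(3,3) -> caps B=1 W=0

Answer: .B..
B.B.
WBBW
W.W.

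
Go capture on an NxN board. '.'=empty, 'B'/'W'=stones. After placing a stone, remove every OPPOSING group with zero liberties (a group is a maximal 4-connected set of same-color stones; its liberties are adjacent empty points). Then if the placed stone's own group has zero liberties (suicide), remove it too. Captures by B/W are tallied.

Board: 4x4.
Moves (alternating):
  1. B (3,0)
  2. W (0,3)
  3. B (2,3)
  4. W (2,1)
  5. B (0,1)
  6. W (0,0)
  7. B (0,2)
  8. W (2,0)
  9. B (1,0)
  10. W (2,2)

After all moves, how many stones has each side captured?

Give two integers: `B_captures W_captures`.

Move 1: B@(3,0) -> caps B=0 W=0
Move 2: W@(0,3) -> caps B=0 W=0
Move 3: B@(2,3) -> caps B=0 W=0
Move 4: W@(2,1) -> caps B=0 W=0
Move 5: B@(0,1) -> caps B=0 W=0
Move 6: W@(0,0) -> caps B=0 W=0
Move 7: B@(0,2) -> caps B=0 W=0
Move 8: W@(2,0) -> caps B=0 W=0
Move 9: B@(1,0) -> caps B=1 W=0
Move 10: W@(2,2) -> caps B=1 W=0

Answer: 1 0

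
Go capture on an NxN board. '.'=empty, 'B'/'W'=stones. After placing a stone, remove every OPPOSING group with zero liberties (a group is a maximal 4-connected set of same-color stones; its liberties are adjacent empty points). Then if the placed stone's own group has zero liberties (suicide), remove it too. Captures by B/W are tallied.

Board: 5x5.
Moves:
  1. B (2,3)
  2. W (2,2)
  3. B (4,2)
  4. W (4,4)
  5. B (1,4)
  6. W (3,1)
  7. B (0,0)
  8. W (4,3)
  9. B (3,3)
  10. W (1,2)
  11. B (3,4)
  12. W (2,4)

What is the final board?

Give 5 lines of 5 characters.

Answer: B....
..W.B
..WB.
.W.BB
..B..

Derivation:
Move 1: B@(2,3) -> caps B=0 W=0
Move 2: W@(2,2) -> caps B=0 W=0
Move 3: B@(4,2) -> caps B=0 W=0
Move 4: W@(4,4) -> caps B=0 W=0
Move 5: B@(1,4) -> caps B=0 W=0
Move 6: W@(3,1) -> caps B=0 W=0
Move 7: B@(0,0) -> caps B=0 W=0
Move 8: W@(4,3) -> caps B=0 W=0
Move 9: B@(3,3) -> caps B=0 W=0
Move 10: W@(1,2) -> caps B=0 W=0
Move 11: B@(3,4) -> caps B=2 W=0
Move 12: W@(2,4) -> caps B=2 W=0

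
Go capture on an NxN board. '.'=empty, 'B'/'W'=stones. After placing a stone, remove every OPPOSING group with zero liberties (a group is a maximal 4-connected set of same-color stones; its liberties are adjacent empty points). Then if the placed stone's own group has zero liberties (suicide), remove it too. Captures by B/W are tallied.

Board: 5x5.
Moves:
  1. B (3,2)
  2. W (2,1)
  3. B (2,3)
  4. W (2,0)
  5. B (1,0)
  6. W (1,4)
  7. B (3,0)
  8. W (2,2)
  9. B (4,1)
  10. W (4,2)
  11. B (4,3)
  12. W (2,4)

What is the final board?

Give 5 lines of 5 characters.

Answer: .....
B...W
WWWBW
B.B..
.B.B.

Derivation:
Move 1: B@(3,2) -> caps B=0 W=0
Move 2: W@(2,1) -> caps B=0 W=0
Move 3: B@(2,3) -> caps B=0 W=0
Move 4: W@(2,0) -> caps B=0 W=0
Move 5: B@(1,0) -> caps B=0 W=0
Move 6: W@(1,4) -> caps B=0 W=0
Move 7: B@(3,0) -> caps B=0 W=0
Move 8: W@(2,2) -> caps B=0 W=0
Move 9: B@(4,1) -> caps B=0 W=0
Move 10: W@(4,2) -> caps B=0 W=0
Move 11: B@(4,3) -> caps B=1 W=0
Move 12: W@(2,4) -> caps B=1 W=0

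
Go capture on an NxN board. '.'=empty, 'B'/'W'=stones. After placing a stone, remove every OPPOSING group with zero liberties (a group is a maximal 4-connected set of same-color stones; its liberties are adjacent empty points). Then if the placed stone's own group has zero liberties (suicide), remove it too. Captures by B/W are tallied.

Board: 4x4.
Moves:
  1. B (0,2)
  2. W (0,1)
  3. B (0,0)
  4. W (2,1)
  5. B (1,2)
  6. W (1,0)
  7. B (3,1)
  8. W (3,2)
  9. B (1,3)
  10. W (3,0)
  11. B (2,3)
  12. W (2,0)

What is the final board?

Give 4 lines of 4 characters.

Answer: .WB.
W.BB
WW.B
W.W.

Derivation:
Move 1: B@(0,2) -> caps B=0 W=0
Move 2: W@(0,1) -> caps B=0 W=0
Move 3: B@(0,0) -> caps B=0 W=0
Move 4: W@(2,1) -> caps B=0 W=0
Move 5: B@(1,2) -> caps B=0 W=0
Move 6: W@(1,0) -> caps B=0 W=1
Move 7: B@(3,1) -> caps B=0 W=1
Move 8: W@(3,2) -> caps B=0 W=1
Move 9: B@(1,3) -> caps B=0 W=1
Move 10: W@(3,0) -> caps B=0 W=2
Move 11: B@(2,3) -> caps B=0 W=2
Move 12: W@(2,0) -> caps B=0 W=2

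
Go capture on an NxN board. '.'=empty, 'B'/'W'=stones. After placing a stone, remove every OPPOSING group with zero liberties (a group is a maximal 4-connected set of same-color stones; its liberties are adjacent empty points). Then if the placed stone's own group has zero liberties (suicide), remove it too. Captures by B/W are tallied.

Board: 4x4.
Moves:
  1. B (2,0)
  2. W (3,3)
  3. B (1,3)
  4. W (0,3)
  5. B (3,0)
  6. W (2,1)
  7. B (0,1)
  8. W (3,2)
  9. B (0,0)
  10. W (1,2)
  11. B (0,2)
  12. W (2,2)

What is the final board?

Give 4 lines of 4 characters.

Move 1: B@(2,0) -> caps B=0 W=0
Move 2: W@(3,3) -> caps B=0 W=0
Move 3: B@(1,3) -> caps B=0 W=0
Move 4: W@(0,3) -> caps B=0 W=0
Move 5: B@(3,0) -> caps B=0 W=0
Move 6: W@(2,1) -> caps B=0 W=0
Move 7: B@(0,1) -> caps B=0 W=0
Move 8: W@(3,2) -> caps B=0 W=0
Move 9: B@(0,0) -> caps B=0 W=0
Move 10: W@(1,2) -> caps B=0 W=0
Move 11: B@(0,2) -> caps B=1 W=0
Move 12: W@(2,2) -> caps B=1 W=0

Answer: BBB.
..WB
BWW.
B.WW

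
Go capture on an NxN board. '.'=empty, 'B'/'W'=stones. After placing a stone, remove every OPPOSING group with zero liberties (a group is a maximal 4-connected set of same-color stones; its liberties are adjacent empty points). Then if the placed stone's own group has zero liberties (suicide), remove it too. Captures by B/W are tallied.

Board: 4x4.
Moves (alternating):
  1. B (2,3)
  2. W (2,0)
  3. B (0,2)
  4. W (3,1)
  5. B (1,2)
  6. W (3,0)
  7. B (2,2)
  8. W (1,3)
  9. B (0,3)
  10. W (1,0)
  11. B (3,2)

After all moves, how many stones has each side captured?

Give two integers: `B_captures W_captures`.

Move 1: B@(2,3) -> caps B=0 W=0
Move 2: W@(2,0) -> caps B=0 W=0
Move 3: B@(0,2) -> caps B=0 W=0
Move 4: W@(3,1) -> caps B=0 W=0
Move 5: B@(1,2) -> caps B=0 W=0
Move 6: W@(3,0) -> caps B=0 W=0
Move 7: B@(2,2) -> caps B=0 W=0
Move 8: W@(1,3) -> caps B=0 W=0
Move 9: B@(0,3) -> caps B=1 W=0
Move 10: W@(1,0) -> caps B=1 W=0
Move 11: B@(3,2) -> caps B=1 W=0

Answer: 1 0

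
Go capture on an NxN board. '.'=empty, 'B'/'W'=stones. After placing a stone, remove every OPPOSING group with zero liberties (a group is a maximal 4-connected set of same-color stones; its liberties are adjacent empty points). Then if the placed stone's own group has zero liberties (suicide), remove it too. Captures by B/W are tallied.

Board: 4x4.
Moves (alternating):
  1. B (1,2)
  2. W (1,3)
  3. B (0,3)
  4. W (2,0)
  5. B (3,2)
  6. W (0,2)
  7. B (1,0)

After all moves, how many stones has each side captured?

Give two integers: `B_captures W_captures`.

Move 1: B@(1,2) -> caps B=0 W=0
Move 2: W@(1,3) -> caps B=0 W=0
Move 3: B@(0,3) -> caps B=0 W=0
Move 4: W@(2,0) -> caps B=0 W=0
Move 5: B@(3,2) -> caps B=0 W=0
Move 6: W@(0,2) -> caps B=0 W=1
Move 7: B@(1,0) -> caps B=0 W=1

Answer: 0 1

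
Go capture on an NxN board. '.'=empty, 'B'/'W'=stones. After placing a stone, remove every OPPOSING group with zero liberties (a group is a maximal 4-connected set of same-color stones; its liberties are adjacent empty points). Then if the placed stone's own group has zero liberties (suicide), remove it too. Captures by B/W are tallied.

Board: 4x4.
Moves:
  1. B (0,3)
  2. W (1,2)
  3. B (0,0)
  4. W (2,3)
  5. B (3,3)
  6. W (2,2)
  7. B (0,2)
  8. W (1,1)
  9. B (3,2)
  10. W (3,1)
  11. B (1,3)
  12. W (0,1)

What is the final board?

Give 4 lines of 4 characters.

Move 1: B@(0,3) -> caps B=0 W=0
Move 2: W@(1,2) -> caps B=0 W=0
Move 3: B@(0,0) -> caps B=0 W=0
Move 4: W@(2,3) -> caps B=0 W=0
Move 5: B@(3,3) -> caps B=0 W=0
Move 6: W@(2,2) -> caps B=0 W=0
Move 7: B@(0,2) -> caps B=0 W=0
Move 8: W@(1,1) -> caps B=0 W=0
Move 9: B@(3,2) -> caps B=0 W=0
Move 10: W@(3,1) -> caps B=0 W=2
Move 11: B@(1,3) -> caps B=0 W=2
Move 12: W@(0,1) -> caps B=0 W=5

Answer: BW..
.WW.
..WW
.W..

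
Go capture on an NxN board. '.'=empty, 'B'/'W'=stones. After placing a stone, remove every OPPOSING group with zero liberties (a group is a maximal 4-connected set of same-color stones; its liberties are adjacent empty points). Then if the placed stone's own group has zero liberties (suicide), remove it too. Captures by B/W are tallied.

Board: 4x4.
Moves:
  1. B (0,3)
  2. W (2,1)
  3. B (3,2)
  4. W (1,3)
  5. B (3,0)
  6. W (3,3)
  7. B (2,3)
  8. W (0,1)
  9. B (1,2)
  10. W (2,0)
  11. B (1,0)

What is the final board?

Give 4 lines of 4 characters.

Move 1: B@(0,3) -> caps B=0 W=0
Move 2: W@(2,1) -> caps B=0 W=0
Move 3: B@(3,2) -> caps B=0 W=0
Move 4: W@(1,3) -> caps B=0 W=0
Move 5: B@(3,0) -> caps B=0 W=0
Move 6: W@(3,3) -> caps B=0 W=0
Move 7: B@(2,3) -> caps B=1 W=0
Move 8: W@(0,1) -> caps B=1 W=0
Move 9: B@(1,2) -> caps B=2 W=0
Move 10: W@(2,0) -> caps B=2 W=0
Move 11: B@(1,0) -> caps B=2 W=0

Answer: .W.B
B.B.
WW.B
B.B.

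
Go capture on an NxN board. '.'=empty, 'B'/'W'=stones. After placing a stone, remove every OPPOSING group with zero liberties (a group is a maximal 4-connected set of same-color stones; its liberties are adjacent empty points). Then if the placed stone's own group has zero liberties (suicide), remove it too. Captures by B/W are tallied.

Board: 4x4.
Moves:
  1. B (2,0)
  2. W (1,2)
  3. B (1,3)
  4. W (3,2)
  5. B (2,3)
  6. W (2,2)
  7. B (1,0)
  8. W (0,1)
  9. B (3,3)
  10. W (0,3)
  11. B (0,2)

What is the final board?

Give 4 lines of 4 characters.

Move 1: B@(2,0) -> caps B=0 W=0
Move 2: W@(1,2) -> caps B=0 W=0
Move 3: B@(1,3) -> caps B=0 W=0
Move 4: W@(3,2) -> caps B=0 W=0
Move 5: B@(2,3) -> caps B=0 W=0
Move 6: W@(2,2) -> caps B=0 W=0
Move 7: B@(1,0) -> caps B=0 W=0
Move 8: W@(0,1) -> caps B=0 W=0
Move 9: B@(3,3) -> caps B=0 W=0
Move 10: W@(0,3) -> caps B=0 W=3
Move 11: B@(0,2) -> caps B=0 W=3

Answer: .W.W
B.W.
B.W.
..W.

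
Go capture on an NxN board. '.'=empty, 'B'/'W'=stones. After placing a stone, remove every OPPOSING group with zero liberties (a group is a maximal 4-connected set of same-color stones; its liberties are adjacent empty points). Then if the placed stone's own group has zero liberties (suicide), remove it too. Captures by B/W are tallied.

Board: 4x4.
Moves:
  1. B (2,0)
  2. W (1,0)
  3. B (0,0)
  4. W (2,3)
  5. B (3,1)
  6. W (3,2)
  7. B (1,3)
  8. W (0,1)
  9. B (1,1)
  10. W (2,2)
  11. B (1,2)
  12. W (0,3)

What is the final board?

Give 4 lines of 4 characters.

Move 1: B@(2,0) -> caps B=0 W=0
Move 2: W@(1,0) -> caps B=0 W=0
Move 3: B@(0,0) -> caps B=0 W=0
Move 4: W@(2,3) -> caps B=0 W=0
Move 5: B@(3,1) -> caps B=0 W=0
Move 6: W@(3,2) -> caps B=0 W=0
Move 7: B@(1,3) -> caps B=0 W=0
Move 8: W@(0,1) -> caps B=0 W=1
Move 9: B@(1,1) -> caps B=0 W=1
Move 10: W@(2,2) -> caps B=0 W=1
Move 11: B@(1,2) -> caps B=0 W=1
Move 12: W@(0,3) -> caps B=0 W=1

Answer: .W.W
WBBB
B.WW
.BW.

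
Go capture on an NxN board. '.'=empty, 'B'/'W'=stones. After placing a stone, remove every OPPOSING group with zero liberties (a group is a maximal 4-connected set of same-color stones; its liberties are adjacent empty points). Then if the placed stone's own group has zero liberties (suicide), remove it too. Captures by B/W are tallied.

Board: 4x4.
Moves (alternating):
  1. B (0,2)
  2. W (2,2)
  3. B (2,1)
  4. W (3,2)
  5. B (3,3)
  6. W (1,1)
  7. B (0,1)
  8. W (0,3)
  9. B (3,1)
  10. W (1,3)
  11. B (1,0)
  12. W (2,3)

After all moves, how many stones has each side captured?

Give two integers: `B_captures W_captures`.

Answer: 0 1

Derivation:
Move 1: B@(0,2) -> caps B=0 W=0
Move 2: W@(2,2) -> caps B=0 W=0
Move 3: B@(2,1) -> caps B=0 W=0
Move 4: W@(3,2) -> caps B=0 W=0
Move 5: B@(3,3) -> caps B=0 W=0
Move 6: W@(1,1) -> caps B=0 W=0
Move 7: B@(0,1) -> caps B=0 W=0
Move 8: W@(0,3) -> caps B=0 W=0
Move 9: B@(3,1) -> caps B=0 W=0
Move 10: W@(1,3) -> caps B=0 W=0
Move 11: B@(1,0) -> caps B=0 W=0
Move 12: W@(2,3) -> caps B=0 W=1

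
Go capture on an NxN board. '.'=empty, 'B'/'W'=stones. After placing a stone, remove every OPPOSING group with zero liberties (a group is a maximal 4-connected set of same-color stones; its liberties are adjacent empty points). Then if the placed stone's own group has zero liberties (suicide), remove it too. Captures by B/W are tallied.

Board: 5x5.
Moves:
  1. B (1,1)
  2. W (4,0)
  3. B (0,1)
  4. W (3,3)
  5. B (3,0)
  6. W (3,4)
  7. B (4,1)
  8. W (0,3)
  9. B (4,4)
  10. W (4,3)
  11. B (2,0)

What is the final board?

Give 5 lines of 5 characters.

Answer: .B.W.
.B...
B....
B..WW
.B.W.

Derivation:
Move 1: B@(1,1) -> caps B=0 W=0
Move 2: W@(4,0) -> caps B=0 W=0
Move 3: B@(0,1) -> caps B=0 W=0
Move 4: W@(3,3) -> caps B=0 W=0
Move 5: B@(3,0) -> caps B=0 W=0
Move 6: W@(3,4) -> caps B=0 W=0
Move 7: B@(4,1) -> caps B=1 W=0
Move 8: W@(0,3) -> caps B=1 W=0
Move 9: B@(4,4) -> caps B=1 W=0
Move 10: W@(4,3) -> caps B=1 W=1
Move 11: B@(2,0) -> caps B=1 W=1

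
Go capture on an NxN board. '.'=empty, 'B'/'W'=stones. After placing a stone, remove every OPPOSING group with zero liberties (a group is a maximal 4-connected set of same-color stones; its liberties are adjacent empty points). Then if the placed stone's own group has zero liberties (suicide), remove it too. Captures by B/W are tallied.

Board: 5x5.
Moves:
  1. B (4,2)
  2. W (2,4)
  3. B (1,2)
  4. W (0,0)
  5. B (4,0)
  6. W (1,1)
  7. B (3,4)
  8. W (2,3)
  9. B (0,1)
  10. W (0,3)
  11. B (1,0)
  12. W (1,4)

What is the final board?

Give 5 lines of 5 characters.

Move 1: B@(4,2) -> caps B=0 W=0
Move 2: W@(2,4) -> caps B=0 W=0
Move 3: B@(1,2) -> caps B=0 W=0
Move 4: W@(0,0) -> caps B=0 W=0
Move 5: B@(4,0) -> caps B=0 W=0
Move 6: W@(1,1) -> caps B=0 W=0
Move 7: B@(3,4) -> caps B=0 W=0
Move 8: W@(2,3) -> caps B=0 W=0
Move 9: B@(0,1) -> caps B=0 W=0
Move 10: W@(0,3) -> caps B=0 W=0
Move 11: B@(1,0) -> caps B=1 W=0
Move 12: W@(1,4) -> caps B=1 W=0

Answer: .B.W.
BWB.W
...WW
....B
B.B..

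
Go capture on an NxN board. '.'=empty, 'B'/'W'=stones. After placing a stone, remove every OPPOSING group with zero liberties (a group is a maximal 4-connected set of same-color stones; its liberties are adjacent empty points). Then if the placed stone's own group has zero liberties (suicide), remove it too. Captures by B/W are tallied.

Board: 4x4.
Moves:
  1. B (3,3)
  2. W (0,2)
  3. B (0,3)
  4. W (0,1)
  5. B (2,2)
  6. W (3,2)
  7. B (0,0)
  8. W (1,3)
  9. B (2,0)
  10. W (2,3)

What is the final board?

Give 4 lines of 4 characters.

Move 1: B@(3,3) -> caps B=0 W=0
Move 2: W@(0,2) -> caps B=0 W=0
Move 3: B@(0,3) -> caps B=0 W=0
Move 4: W@(0,1) -> caps B=0 W=0
Move 5: B@(2,2) -> caps B=0 W=0
Move 6: W@(3,2) -> caps B=0 W=0
Move 7: B@(0,0) -> caps B=0 W=0
Move 8: W@(1,3) -> caps B=0 W=1
Move 9: B@(2,0) -> caps B=0 W=1
Move 10: W@(2,3) -> caps B=0 W=2

Answer: BWW.
...W
B.BW
..W.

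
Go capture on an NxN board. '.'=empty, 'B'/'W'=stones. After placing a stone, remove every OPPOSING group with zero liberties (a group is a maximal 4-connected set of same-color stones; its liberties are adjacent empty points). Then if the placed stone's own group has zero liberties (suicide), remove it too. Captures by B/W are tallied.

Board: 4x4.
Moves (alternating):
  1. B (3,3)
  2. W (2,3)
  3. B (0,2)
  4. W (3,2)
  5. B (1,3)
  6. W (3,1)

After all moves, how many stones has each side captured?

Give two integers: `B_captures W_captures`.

Move 1: B@(3,3) -> caps B=0 W=0
Move 2: W@(2,3) -> caps B=0 W=0
Move 3: B@(0,2) -> caps B=0 W=0
Move 4: W@(3,2) -> caps B=0 W=1
Move 5: B@(1,3) -> caps B=0 W=1
Move 6: W@(3,1) -> caps B=0 W=1

Answer: 0 1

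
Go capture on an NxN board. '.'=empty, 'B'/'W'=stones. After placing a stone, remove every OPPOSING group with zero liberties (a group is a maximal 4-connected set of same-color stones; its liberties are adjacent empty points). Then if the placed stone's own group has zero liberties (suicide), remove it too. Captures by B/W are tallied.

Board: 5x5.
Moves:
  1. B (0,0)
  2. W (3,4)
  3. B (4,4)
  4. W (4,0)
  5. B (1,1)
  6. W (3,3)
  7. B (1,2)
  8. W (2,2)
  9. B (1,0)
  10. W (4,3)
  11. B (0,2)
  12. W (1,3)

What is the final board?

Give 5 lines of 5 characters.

Move 1: B@(0,0) -> caps B=0 W=0
Move 2: W@(3,4) -> caps B=0 W=0
Move 3: B@(4,4) -> caps B=0 W=0
Move 4: W@(4,0) -> caps B=0 W=0
Move 5: B@(1,1) -> caps B=0 W=0
Move 6: W@(3,3) -> caps B=0 W=0
Move 7: B@(1,2) -> caps B=0 W=0
Move 8: W@(2,2) -> caps B=0 W=0
Move 9: B@(1,0) -> caps B=0 W=0
Move 10: W@(4,3) -> caps B=0 W=1
Move 11: B@(0,2) -> caps B=0 W=1
Move 12: W@(1,3) -> caps B=0 W=1

Answer: B.B..
BBBW.
..W..
...WW
W..W.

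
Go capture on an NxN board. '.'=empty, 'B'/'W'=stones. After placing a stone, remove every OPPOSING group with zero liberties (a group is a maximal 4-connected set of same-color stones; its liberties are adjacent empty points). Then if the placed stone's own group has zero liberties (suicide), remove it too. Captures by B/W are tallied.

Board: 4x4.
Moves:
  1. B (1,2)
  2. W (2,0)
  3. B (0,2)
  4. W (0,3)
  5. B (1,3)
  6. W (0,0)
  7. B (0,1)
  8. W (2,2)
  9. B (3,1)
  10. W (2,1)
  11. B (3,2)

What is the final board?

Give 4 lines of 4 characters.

Move 1: B@(1,2) -> caps B=0 W=0
Move 2: W@(2,0) -> caps B=0 W=0
Move 3: B@(0,2) -> caps B=0 W=0
Move 4: W@(0,3) -> caps B=0 W=0
Move 5: B@(1,3) -> caps B=1 W=0
Move 6: W@(0,0) -> caps B=1 W=0
Move 7: B@(0,1) -> caps B=1 W=0
Move 8: W@(2,2) -> caps B=1 W=0
Move 9: B@(3,1) -> caps B=1 W=0
Move 10: W@(2,1) -> caps B=1 W=0
Move 11: B@(3,2) -> caps B=1 W=0

Answer: WBB.
..BB
WWW.
.BB.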